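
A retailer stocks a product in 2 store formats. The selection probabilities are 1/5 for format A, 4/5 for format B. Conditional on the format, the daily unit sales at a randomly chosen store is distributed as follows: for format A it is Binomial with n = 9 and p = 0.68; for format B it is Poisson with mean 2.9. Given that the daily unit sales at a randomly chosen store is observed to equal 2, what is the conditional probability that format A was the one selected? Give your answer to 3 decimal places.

0.006

Likelihoods P(X=2 | ·): A: 0.00571966; B: 0.231373.
Posterior ∝ prior × likelihood. Numerator for A: 0.2·0.00571966 = 0.00114393.
Normalizing constant: 0.2·0.00571966 + 0.8·0.231373 = 0.186242.
P(A | observation) = 0.00114393 / 0.186242 = 0.00614218.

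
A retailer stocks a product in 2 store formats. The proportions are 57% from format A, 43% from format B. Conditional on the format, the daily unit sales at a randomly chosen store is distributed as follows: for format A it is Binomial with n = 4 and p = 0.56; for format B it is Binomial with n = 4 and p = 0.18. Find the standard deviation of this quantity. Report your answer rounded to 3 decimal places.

1.176

Per component, A: μ=2.24, E[X²]=6.0032; B: μ=0.72, E[X²]=1.1088.
E[X] = 0.57·2.24 + 0.43·0.72 = 1.5864.
E[X²] = 0.57·6.0032 + 0.43·1.1088 = 3.89861.
Var(X) = E[X²] − (E[X])² = 3.89861 − 2.51666 = 1.38194.
SD(X) = √1.38194 = 1.17556.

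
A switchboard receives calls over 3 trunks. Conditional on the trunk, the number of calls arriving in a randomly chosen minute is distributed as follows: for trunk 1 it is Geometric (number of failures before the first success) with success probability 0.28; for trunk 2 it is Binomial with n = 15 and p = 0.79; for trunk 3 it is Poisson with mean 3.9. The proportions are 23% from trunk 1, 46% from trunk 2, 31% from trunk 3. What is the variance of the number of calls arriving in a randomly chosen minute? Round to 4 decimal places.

22.7130

Per component, 1: μ=2.57143, E[X²]=15.7959; 2: μ=11.85, E[X²]=142.911; 3: μ=3.9, E[X²]=19.11.
E[X] = 0.23·2.57143 + 0.46·11.85 + 0.31·3.9 = 7.25143.
E[X²] = 0.23·15.7959 + 0.46·142.911 + 0.31·19.11 = 75.2962.
Var(X) = E[X²] − (E[X])² = 75.2962 − 52.5832 = 22.713.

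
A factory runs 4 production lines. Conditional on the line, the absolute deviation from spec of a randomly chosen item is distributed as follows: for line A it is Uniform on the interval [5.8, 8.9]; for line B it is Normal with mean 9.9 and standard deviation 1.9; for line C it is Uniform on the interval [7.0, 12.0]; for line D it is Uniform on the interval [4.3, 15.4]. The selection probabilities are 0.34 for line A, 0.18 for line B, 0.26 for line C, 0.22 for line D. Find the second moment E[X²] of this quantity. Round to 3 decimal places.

84.542

For each component E[X²] = Var + (mean)², giving A: 54.8233; B: 101.62; C: 92.3333; D: 107.29.
Overall E[X²] = 0.34·54.8233 + 0.18·101.62 + 0.26·92.3333 + 0.22·107.29 = 84.542.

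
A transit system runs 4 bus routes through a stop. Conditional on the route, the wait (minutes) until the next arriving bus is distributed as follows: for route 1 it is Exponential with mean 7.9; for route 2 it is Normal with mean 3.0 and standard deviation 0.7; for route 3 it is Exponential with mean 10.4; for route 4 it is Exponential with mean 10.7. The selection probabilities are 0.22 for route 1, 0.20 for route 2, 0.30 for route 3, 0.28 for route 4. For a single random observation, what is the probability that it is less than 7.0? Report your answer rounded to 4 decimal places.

Conditional on each route, P(X < 7.0): 1: 0.58773; 2: 1; 3: 0.489863; 4: 0.480145.
By total probability, P(X < 7.0) = 0.22·0.58773 + 0.2·1 + 0.3·0.489863 + 0.28·0.480145 = 0.6107.

0.6107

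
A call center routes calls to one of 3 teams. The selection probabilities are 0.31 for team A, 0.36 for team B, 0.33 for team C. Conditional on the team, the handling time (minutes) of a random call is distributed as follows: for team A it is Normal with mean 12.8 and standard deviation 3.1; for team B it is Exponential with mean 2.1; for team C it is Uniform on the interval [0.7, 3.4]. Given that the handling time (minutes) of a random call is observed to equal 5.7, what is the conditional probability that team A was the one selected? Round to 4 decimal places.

Likelihoods f(5.7 | ·): A: 0.00934299; B: 0.0315487; C: 0.
Posterior ∝ prior × likelihood. Numerator for A: 0.31·0.00934299 = 0.00289633.
Normalizing constant: 0.31·0.00934299 + 0.36·0.0315487 + 0.33·0 = 0.0142539.
P(A | observation) = 0.00289633 / 0.0142539 = 0.203196.

0.2032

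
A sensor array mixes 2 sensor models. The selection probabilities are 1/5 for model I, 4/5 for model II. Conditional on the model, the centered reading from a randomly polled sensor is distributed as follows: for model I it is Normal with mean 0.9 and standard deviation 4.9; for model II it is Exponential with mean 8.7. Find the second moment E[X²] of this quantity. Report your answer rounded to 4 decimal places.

126.0680

For each component E[X²] = Var + (mean)², giving I: 24.82; II: 151.38.
Overall E[X²] = 0.2·24.82 + 0.8·151.38 = 126.068.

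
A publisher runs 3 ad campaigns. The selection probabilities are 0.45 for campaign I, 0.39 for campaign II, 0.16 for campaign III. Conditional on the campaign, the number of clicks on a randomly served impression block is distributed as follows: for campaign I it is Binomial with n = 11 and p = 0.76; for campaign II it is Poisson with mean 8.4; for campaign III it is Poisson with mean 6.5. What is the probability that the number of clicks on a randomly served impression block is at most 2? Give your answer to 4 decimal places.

Conditional on each campaign, P(X ≤ 2): I: 8.93776e-05; II: 0.0100471; III: 0.0430359.
By total probability, P(X ≤ 2) = 0.45·8.93776e-05 + 0.39·0.0100471 + 0.16·0.0430359 = 0.0108443.

0.0108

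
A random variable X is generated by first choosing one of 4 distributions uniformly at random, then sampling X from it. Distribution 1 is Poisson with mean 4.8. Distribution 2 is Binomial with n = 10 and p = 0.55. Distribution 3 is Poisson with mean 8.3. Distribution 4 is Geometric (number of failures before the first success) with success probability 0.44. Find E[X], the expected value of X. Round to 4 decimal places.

4.9682

Component means — 1: 4.8; 2: 5.5; 3: 8.3; 4: 1.27273.
E[X] = 0.25·4.8 + 0.25·5.5 + 0.25·8.3 + 0.25·1.27273 = 4.96818.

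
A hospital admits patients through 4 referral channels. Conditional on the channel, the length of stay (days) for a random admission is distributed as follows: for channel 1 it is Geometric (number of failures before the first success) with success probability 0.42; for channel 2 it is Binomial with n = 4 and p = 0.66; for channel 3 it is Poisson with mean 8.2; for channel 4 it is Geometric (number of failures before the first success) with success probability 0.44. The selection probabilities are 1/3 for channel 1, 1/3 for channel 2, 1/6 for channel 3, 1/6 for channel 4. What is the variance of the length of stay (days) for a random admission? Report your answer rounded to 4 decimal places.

Per component, 1: μ=1.38095, E[X²]=5.19501; 2: μ=2.64, E[X²]=7.8672; 3: μ=8.2, E[X²]=75.44; 4: μ=1.27273, E[X²]=4.5124.
E[X] = 0.333333·1.38095 + 0.333333·2.64 + 0.166667·8.2 + 0.166667·1.27273 = 2.91911.
E[X²] = 0.333333·5.19501 + 0.333333·7.8672 + 0.166667·75.44 + 0.166667·4.5124 = 17.6795.
Var(X) = E[X²] − (E[X])² = 17.6795 − 8.52118 = 9.15829.

9.1583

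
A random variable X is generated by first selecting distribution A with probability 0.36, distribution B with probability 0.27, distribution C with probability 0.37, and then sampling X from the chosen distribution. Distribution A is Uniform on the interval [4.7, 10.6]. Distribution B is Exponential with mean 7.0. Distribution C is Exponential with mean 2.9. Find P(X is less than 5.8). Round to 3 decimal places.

0.539

Conditional on each component, P(X < 5.8): A: 0.186441; B: 0.563327; C: 0.864665.
By total probability, P(X < 5.8) = 0.36·0.186441 + 0.27·0.563327 + 0.37·0.864665 = 0.539143.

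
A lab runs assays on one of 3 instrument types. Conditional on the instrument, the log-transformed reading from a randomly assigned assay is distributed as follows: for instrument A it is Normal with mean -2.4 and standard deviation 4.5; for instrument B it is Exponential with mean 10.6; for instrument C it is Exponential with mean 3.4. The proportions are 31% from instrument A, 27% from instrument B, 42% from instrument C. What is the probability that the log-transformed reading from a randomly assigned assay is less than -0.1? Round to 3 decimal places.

0.216

Conditional on each instrument, P(X < -0.1): A: 0.695363; B: 0; C: 0.
By total probability, P(X < -0.1) = 0.31·0.695363 + 0.27·0 + 0.42·0 = 0.215563.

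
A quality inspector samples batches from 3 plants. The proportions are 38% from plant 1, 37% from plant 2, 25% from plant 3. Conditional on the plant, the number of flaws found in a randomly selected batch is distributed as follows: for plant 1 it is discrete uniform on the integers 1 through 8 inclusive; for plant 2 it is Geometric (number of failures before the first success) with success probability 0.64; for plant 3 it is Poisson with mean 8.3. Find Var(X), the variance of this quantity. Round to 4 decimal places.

13.4847

Per component, 1: μ=4.5, E[X²]=25.5; 2: μ=0.5625, E[X²]=1.19531; 3: μ=8.3, E[X²]=77.19.
E[X] = 0.38·4.5 + 0.37·0.5625 + 0.25·8.3 = 3.99313.
E[X²] = 0.38·25.5 + 0.37·1.19531 + 0.25·77.19 = 29.4298.
Var(X) = E[X²] − (E[X])² = 29.4298 − 15.945 = 13.4847.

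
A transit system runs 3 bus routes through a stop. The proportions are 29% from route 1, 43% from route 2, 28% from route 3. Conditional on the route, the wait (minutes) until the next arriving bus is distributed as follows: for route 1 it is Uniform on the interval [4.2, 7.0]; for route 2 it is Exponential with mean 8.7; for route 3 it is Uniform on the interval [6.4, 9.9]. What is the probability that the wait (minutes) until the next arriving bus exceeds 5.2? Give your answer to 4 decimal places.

0.7030

Conditional on each route, P(X > 5.2): 1: 0.642857; 2: 0.550075; 3: 1.
By total probability, P(X > 5.2) = 0.29·0.642857 + 0.43·0.550075 + 0.28·1 = 0.702961.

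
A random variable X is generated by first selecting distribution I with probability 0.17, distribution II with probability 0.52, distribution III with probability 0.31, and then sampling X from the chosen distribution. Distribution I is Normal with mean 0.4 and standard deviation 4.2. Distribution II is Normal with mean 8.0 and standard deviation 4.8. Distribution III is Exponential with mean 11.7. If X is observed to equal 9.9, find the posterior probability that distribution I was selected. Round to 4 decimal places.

0.0238

Likelihoods f(9.9 | ·): I: 0.0073568; II: 0.0768503; III: 0.036672.
Posterior ∝ prior × likelihood. Numerator for I: 0.17·0.0073568 = 0.00125066.
Normalizing constant: 0.17·0.0073568 + 0.52·0.0768503 + 0.31·0.036672 = 0.0525811.
P(I | observation) = 0.00125066 / 0.0525811 = 0.0237853.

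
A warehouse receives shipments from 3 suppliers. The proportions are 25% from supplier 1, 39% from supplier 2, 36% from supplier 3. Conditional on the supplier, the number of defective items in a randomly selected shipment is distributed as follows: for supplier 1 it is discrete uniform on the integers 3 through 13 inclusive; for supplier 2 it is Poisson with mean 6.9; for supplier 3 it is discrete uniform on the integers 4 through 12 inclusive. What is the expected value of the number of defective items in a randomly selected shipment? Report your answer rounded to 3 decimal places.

7.571

Component means — 1: 8; 2: 6.9; 3: 8.
E[X] = 0.25·8 + 0.39·6.9 + 0.36·8 = 7.571.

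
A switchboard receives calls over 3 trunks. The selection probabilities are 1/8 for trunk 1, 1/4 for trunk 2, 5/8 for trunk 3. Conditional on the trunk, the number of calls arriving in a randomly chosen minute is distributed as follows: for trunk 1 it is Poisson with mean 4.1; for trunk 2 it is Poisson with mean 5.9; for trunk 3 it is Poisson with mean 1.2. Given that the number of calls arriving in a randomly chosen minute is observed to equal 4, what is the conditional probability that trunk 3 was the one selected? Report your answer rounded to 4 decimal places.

Likelihoods P(X=4 | ·): 1: 0.195127; 2: 0.138312; 3: 0.0260232.
Posterior ∝ prior × likelihood. Numerator for 3: 0.625·0.0260232 = 0.0162645.
Normalizing constant: 0.125·0.195127 + 0.25·0.138312 + 0.625·0.0260232 = 0.0752333.
P(3 | observation) = 0.0162645 / 0.0752333 = 0.216187.

0.2162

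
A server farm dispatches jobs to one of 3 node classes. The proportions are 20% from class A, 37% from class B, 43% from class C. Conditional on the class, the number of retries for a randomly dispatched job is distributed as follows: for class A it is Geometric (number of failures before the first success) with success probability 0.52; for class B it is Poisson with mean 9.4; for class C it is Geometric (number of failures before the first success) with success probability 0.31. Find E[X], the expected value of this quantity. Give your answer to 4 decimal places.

4.6197

Component means — A: 0.923077; B: 9.4; C: 2.22581.
E[X] = 0.2·0.923077 + 0.37·9.4 + 0.43·2.22581 = 4.61971.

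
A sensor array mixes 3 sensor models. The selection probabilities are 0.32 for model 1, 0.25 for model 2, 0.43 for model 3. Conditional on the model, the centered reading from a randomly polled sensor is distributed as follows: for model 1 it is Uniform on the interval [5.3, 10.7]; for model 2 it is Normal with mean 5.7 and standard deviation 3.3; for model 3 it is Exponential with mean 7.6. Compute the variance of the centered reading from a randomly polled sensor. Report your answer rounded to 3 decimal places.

29.170

Per component, 1: μ=8, E[X²]=66.43; 2: μ=5.7, E[X²]=43.38; 3: μ=7.6, E[X²]=115.52.
E[X] = 0.32·8 + 0.25·5.7 + 0.43·7.6 = 7.253.
E[X²] = 0.32·66.43 + 0.25·43.38 + 0.43·115.52 = 81.7762.
Var(X) = E[X²] − (E[X])² = 81.7762 − 52.606 = 29.1702.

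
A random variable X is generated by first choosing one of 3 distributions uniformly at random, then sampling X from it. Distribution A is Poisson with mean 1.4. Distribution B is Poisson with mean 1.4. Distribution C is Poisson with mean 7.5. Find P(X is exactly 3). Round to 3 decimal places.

0.088

Conditional on each component, P(X = 3): A: 0.112777; B: 0.112777; C: 0.0388887.
By total probability, P(X = 3) = 0.333333·0.112777 + 0.333333·0.112777 + 0.333333·0.0388887 = 0.0881476.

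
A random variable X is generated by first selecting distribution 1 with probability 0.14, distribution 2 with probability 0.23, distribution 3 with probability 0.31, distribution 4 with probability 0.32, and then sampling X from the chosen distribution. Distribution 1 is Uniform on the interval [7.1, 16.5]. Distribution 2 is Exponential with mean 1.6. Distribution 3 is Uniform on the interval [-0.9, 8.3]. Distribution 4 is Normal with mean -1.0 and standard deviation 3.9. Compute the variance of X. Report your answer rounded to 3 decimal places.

25.214

Per component, 1: μ=11.8, E[X²]=146.603; 2: μ=1.6, E[X²]=5.12; 3: μ=3.7, E[X²]=20.7433; 4: μ=-1, E[X²]=16.21.
E[X] = 0.14·11.8 + 0.23·1.6 + 0.31·3.7 + 0.32·-1 = 2.847.
E[X²] = 0.14·146.603 + 0.23·5.12 + 0.31·20.7433 + 0.32·16.21 = 33.3197.
Var(X) = E[X²] − (E[X])² = 33.3197 − 8.10541 = 25.2143.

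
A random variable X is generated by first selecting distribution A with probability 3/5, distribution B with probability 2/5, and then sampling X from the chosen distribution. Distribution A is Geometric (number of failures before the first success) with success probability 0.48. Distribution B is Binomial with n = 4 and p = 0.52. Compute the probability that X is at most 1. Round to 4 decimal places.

0.5510

Conditional on each component, P(X ≤ 1): A: 0.7296; B: 0.283116.
By total probability, P(X ≤ 1) = 0.6·0.7296 + 0.4·0.283116 = 0.551006.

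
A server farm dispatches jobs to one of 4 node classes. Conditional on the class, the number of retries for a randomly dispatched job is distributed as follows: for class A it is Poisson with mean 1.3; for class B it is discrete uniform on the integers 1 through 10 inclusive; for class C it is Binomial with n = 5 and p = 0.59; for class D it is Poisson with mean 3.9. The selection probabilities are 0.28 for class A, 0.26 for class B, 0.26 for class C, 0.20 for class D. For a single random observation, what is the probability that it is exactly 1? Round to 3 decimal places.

Conditional on each class, P(X = 1): A: 0.354291; B: 0.1; C: 0.0833599; D: 0.0789435.
By total probability, P(X = 1) = 0.28·0.354291 + 0.26·0.1 + 0.26·0.0833599 + 0.2·0.0789435 = 0.162664.

0.163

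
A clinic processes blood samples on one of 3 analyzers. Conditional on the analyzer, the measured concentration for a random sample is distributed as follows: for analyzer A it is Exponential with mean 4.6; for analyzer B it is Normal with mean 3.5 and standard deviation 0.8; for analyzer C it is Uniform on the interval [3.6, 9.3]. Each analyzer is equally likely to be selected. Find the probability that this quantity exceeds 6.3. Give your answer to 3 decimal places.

0.260

Conditional on each analyzer, P(X > 6.3): A: 0.254217; B: 0.000232629; C: 0.526316.
By total probability, P(X > 6.3) = 0.333333·0.254217 + 0.333333·0.000232629 + 0.333333·0.526316 = 0.260255.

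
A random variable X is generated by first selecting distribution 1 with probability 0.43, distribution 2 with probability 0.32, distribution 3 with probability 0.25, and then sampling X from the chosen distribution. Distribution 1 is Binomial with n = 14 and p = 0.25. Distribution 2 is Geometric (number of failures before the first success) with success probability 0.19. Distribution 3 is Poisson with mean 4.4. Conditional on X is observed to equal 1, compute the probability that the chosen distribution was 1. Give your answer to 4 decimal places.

Likelihoods P(X=1 | ·): 1: 0.0831504; 2: 0.1539; 3: 0.0540203.
Posterior ∝ prior × likelihood. Numerator for 1: 0.43·0.0831504 = 0.0357547.
Normalizing constant: 0.43·0.0831504 + 0.32·0.1539 + 0.25·0.0540203 = 0.0985078.
P(1 | observation) = 0.0357547 / 0.0985078 = 0.362963.

0.3630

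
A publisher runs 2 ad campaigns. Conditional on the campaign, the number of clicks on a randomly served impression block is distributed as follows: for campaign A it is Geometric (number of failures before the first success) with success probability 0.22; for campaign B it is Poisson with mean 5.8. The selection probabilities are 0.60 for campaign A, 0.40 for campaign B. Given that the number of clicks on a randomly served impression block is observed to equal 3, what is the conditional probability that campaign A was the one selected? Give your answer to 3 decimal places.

0.614

Likelihoods P(X=3 | ·): A: 0.104401; B: 0.098452.
Posterior ∝ prior × likelihood. Numerator for A: 0.6·0.104401 = 0.0626409.
Normalizing constant: 0.6·0.104401 + 0.4·0.098452 = 0.102022.
P(A | observation) = 0.0626409 / 0.102022 = 0.613996.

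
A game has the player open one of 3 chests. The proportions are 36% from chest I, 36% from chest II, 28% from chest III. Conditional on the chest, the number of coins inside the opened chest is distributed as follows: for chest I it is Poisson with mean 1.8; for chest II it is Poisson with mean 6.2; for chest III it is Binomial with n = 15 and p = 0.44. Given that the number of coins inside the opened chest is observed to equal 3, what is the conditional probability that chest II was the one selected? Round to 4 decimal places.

Likelihoods P(X=3 | ·): I: 0.160671; II: 0.0806117; III: 0.036866.
Posterior ∝ prior × likelihood. Numerator for II: 0.36·0.0806117 = 0.0290202.
Normalizing constant: 0.36·0.160671 + 0.36·0.0806117 + 0.28·0.036866 = 0.0971841.
P(II | observation) = 0.0290202 / 0.0971841 = 0.298611.

0.2986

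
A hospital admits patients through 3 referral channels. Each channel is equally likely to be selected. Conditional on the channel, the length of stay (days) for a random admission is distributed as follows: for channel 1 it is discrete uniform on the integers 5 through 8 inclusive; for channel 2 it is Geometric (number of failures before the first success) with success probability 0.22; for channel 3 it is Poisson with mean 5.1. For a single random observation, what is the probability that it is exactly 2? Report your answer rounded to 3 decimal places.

Conditional on each channel, P(X = 2): 1: 0; 2: 0.133848; 3: 0.0792882.
By total probability, P(X = 2) = 0.333333·0 + 0.333333·0.133848 + 0.333333·0.0792882 = 0.0710454.

0.071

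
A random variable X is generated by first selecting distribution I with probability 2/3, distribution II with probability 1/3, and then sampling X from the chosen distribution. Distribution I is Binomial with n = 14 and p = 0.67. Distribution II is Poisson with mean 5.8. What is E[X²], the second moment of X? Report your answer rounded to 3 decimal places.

73.867

For each component E[X²] = Var + (mean)², giving I: 91.0798; II: 39.44.
Overall E[X²] = 0.666667·91.0798 + 0.333333·39.44 = 73.8665.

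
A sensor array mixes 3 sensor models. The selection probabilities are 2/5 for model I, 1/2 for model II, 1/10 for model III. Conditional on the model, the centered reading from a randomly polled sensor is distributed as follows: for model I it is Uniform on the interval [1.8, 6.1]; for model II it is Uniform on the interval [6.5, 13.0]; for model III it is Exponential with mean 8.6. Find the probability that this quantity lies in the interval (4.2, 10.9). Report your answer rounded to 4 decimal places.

0.5484

Conditional on each model, P(4.2 < X < 10.9): I: 0.44186; II: 0.676923; III: 0.332074.
By total probability, P(4.2 < X < 10.9) = 0.4·0.44186 + 0.5·0.676923 + 0.1·0.332074 = 0.548413.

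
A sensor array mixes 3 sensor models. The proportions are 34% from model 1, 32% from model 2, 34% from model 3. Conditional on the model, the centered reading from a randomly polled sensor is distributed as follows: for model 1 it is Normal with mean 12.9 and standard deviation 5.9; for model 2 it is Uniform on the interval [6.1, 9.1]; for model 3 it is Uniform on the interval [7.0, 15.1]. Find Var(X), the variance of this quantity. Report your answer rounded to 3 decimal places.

18.681

Per component, 1: μ=12.9, E[X²]=201.22; 2: μ=7.6, E[X²]=58.51; 3: μ=11.05, E[X²]=127.57.
E[X] = 0.34·12.9 + 0.32·7.6 + 0.34·11.05 = 10.575.
E[X²] = 0.34·201.22 + 0.32·58.51 + 0.34·127.57 = 130.512.
Var(X) = E[X²] − (E[X])² = 130.512 − 111.831 = 18.6812.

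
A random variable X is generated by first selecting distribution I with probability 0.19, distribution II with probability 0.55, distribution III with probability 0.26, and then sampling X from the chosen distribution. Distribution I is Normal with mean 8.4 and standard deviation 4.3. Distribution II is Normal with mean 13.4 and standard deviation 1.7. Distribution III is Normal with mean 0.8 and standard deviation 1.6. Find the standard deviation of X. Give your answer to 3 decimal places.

5.826

Per component, I: μ=8.4, E[X²]=89.05; II: μ=13.4, E[X²]=182.45; III: μ=0.8, E[X²]=3.2.
E[X] = 0.19·8.4 + 0.55·13.4 + 0.26·0.8 = 9.174.
E[X²] = 0.19·89.05 + 0.55·182.45 + 0.26·3.2 = 118.099.
Var(X) = E[X²] − (E[X])² = 118.099 − 84.1623 = 33.9367.
SD(X) = √33.9367 = 5.82552.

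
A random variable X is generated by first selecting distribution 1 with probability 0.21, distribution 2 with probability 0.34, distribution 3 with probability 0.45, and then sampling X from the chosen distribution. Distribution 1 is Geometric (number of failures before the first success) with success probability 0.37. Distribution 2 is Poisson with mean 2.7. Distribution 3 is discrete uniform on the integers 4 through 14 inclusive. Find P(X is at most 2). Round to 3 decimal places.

Conditional on each component, P(X ≤ 2): 1: 0.749953; 2: 0.493624; 3: 0.
By total probability, P(X ≤ 2) = 0.21·0.749953 + 0.34·0.493624 + 0.45·0 = 0.325322.

0.325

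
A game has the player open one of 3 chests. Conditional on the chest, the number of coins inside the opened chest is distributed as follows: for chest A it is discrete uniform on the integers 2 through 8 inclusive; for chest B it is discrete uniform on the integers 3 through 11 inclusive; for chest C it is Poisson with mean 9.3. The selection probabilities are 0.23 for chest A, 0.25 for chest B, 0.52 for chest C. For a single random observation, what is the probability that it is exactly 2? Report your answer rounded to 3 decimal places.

0.035

Conditional on each chest, P(X = 2): A: 0.142857; B: 0; C: 0.00395364.
By total probability, P(X = 2) = 0.23·0.142857 + 0.25·0 + 0.52·0.00395364 = 0.034913.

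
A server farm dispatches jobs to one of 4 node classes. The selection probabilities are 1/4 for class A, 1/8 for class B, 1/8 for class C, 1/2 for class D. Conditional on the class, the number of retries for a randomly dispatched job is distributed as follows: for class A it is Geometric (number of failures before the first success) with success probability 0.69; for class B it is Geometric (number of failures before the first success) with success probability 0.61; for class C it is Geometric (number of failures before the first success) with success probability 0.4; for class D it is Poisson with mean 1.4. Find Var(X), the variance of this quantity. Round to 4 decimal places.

Per component, A: μ=0.449275, E[X²]=0.852972; B: μ=0.639344, E[X²]=1.45687; C: μ=1.5, E[X²]=6; D: μ=1.4, E[X²]=3.36.
E[X] = 0.25·0.449275 + 0.125·0.639344 + 0.125·1.5 + 0.5·1.4 = 1.07974.
E[X²] = 0.25·0.852972 + 0.125·1.45687 + 0.125·6 + 0.5·3.36 = 2.82535.
Var(X) = E[X²] − (E[X])² = 2.82535 − 1.16583 = 1.65952.

1.6595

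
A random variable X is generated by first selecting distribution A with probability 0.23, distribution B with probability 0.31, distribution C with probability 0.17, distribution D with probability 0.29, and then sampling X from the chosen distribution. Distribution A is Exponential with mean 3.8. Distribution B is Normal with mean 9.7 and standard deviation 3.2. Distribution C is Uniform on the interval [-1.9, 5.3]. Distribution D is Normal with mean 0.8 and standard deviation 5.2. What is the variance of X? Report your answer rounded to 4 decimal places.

28.8600

Per component, A: μ=3.8, E[X²]=28.88; B: μ=9.7, E[X²]=104.33; C: μ=1.7, E[X²]=7.21; D: μ=0.8, E[X²]=27.68.
E[X] = 0.23·3.8 + 0.31·9.7 + 0.17·1.7 + 0.29·0.8 = 4.402.
E[X²] = 0.23·28.88 + 0.31·104.33 + 0.17·7.21 + 0.29·27.68 = 48.2376.
Var(X) = E[X²] − (E[X])² = 48.2376 − 19.3776 = 28.86.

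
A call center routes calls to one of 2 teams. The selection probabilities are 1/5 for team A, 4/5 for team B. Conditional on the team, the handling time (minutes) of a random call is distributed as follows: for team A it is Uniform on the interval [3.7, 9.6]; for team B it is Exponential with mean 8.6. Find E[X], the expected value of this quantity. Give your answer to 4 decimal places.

8.2100

Component means — A: 6.65; B: 8.6.
E[X] = 0.2·6.65 + 0.8·8.6 = 8.21.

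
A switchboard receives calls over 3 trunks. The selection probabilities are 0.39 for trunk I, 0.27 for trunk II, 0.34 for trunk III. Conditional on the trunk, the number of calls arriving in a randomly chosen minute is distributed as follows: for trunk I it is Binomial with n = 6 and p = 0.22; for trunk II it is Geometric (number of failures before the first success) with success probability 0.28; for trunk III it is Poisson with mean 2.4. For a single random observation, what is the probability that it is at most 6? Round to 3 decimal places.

Conditional on each trunk, P(X ≤ 6): I: 1; II: 0.899694; III: 0.988406.
By total probability, P(X ≤ 6) = 0.39·1 + 0.27·0.899694 + 0.34·0.988406 = 0.968975.

0.969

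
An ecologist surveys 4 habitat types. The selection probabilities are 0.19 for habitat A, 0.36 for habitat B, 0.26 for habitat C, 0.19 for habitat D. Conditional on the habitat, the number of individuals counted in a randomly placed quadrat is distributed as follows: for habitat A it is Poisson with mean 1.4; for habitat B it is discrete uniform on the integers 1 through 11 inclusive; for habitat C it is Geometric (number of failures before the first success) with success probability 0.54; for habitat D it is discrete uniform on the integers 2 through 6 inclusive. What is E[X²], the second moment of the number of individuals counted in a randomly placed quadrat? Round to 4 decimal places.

For each component E[X²] = Var + (mean)², giving A: 3.36; B: 46; C: 2.30316; D: 18.
Overall E[X²] = 0.19·3.36 + 0.36·46 + 0.26·2.30316 + 0.19·18 = 21.2172.

21.2172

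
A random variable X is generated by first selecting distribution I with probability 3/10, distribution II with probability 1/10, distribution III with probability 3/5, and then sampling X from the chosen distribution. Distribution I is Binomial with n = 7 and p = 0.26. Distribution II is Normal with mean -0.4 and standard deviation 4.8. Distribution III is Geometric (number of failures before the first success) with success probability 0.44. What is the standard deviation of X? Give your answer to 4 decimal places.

2.1939

Per component, I: μ=1.82, E[X²]=4.6592; II: μ=-0.4, E[X²]=23.2; III: μ=1.27273, E[X²]=4.5124.
E[X] = 0.3·1.82 + 0.1·-0.4 + 0.6·1.27273 = 1.26964.
E[X²] = 0.3·4.6592 + 0.1·23.2 + 0.6·4.5124 = 6.4252.
Var(X) = E[X²] − (E[X])² = 6.4252 − 1.61198 = 4.81322.
SD(X) = √4.81322 = 2.19391.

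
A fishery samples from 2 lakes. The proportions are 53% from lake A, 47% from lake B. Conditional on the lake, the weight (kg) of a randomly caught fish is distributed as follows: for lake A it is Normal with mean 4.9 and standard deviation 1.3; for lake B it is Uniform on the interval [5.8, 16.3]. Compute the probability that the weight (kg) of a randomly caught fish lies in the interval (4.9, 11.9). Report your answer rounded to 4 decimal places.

Conditional on each lake, P(4.9 < X < 11.9): A: 0.5; B: 0.580952.
By total probability, P(4.9 < X < 11.9) = 0.53·0.5 + 0.47·0.580952 = 0.538048.

0.5380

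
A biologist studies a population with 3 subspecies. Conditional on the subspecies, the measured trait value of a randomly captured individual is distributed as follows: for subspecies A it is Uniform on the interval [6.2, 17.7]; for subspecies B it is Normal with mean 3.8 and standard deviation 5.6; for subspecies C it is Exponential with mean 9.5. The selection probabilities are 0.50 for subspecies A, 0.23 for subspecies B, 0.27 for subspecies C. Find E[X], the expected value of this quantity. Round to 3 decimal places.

Component means — A: 11.95; B: 3.8; C: 9.5.
E[X] = 0.5·11.95 + 0.23·3.8 + 0.27·9.5 = 9.414.

9.414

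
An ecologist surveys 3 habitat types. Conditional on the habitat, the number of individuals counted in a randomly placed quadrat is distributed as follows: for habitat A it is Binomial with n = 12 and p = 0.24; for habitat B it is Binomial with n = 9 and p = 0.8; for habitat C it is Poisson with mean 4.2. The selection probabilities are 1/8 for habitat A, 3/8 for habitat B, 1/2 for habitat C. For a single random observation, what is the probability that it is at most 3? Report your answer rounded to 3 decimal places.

Conditional on each habitat, P(X ≤ 3): A: 0.679513; B: 0.00306637; C: 0.395403.
By total probability, P(X ≤ 3) = 0.125·0.679513 + 0.375·0.00306637 + 0.5·0.395403 = 0.283791.

0.284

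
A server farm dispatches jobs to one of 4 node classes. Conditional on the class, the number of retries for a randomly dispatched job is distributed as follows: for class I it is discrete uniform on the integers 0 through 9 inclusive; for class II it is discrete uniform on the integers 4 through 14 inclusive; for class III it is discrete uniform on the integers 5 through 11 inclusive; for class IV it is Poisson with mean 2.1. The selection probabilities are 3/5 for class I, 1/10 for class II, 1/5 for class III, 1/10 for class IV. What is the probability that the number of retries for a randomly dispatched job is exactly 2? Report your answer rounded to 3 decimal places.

Conditional on each class, P(X = 2): I: 0.1; II: 0; III: 0; IV: 0.270016.
By total probability, P(X = 2) = 0.6·0.1 + 0.1·0 + 0.2·0 + 0.1·0.270016 = 0.0870016.

0.087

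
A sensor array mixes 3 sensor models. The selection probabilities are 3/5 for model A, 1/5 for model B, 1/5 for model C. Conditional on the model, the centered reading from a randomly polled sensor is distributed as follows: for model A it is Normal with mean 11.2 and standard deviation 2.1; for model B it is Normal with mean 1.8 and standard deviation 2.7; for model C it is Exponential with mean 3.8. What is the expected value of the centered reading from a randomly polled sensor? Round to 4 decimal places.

7.8400

Component means — A: 11.2; B: 1.8; C: 3.8.
E[X] = 0.6·11.2 + 0.2·1.8 + 0.2·3.8 = 7.84.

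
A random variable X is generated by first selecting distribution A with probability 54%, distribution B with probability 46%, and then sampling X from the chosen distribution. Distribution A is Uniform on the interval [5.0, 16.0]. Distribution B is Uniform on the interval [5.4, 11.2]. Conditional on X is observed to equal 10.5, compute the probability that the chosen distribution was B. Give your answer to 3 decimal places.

0.618

Likelihoods f(10.5 | ·): A: 0.0909091; B: 0.172414.
Posterior ∝ prior × likelihood. Numerator for B: 0.46·0.172414 = 0.0793103.
Normalizing constant: 0.54·0.0909091 + 0.46·0.172414 = 0.128401.
P(B | observation) = 0.0793103 / 0.128401 = 0.617676.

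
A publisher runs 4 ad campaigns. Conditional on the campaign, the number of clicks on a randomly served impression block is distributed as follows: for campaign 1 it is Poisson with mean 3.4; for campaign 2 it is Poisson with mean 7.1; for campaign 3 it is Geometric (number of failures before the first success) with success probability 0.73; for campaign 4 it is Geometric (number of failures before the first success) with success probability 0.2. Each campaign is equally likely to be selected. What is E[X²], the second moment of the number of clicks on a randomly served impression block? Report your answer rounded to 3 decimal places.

For each component E[X²] = Var + (mean)², giving 1: 14.96; 2: 57.51; 3: 0.64346; 4: 36.
Overall E[X²] = 0.25·14.96 + 0.25·57.51 + 0.25·0.64346 + 0.25·36 = 27.2784.

27.278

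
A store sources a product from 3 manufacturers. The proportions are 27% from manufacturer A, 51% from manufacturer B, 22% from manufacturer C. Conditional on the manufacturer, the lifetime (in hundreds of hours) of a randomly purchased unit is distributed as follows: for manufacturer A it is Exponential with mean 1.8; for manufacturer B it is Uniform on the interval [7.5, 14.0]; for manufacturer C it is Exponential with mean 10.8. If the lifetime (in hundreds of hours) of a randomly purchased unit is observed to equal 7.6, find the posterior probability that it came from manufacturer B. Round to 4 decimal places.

0.8647

Likelihoods f(7.6 | ·): A: 0.00814779; B: 0.153846; C: 0.0458101.
Posterior ∝ prior × likelihood. Numerator for B: 0.51·0.153846 = 0.0784615.
Normalizing constant: 0.27·0.00814779 + 0.51·0.153846 + 0.22·0.0458101 = 0.0907397.
P(B | observation) = 0.0784615 / 0.0907397 = 0.864688.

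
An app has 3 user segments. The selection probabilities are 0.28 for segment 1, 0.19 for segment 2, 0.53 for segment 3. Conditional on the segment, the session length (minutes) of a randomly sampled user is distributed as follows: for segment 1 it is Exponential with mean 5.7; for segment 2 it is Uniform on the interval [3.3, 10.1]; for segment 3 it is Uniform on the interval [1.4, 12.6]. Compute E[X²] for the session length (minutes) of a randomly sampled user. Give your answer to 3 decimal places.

58.966

For each component E[X²] = Var + (mean)², giving 1: 64.98; 2: 48.7433; 3: 59.4533.
Overall E[X²] = 0.28·64.98 + 0.19·48.7433 + 0.53·59.4533 = 58.9659.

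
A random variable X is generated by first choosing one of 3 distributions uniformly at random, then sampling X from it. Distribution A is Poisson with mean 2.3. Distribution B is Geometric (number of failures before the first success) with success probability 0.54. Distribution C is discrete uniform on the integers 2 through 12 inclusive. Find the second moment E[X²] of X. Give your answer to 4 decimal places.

22.9644

For each component E[X²] = Var + (mean)², giving A: 7.59; B: 2.30316; C: 59.
Overall E[X²] = 0.333333·7.59 + 0.333333·2.30316 + 0.333333·59 = 22.9644.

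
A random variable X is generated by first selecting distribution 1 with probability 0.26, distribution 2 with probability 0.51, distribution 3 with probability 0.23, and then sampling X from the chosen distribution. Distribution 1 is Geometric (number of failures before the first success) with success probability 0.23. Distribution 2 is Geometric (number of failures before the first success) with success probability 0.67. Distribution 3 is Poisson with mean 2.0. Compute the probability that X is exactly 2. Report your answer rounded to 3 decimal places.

Conditional on each component, P(X = 2): 1: 0.136367; 2: 0.072963; 3: 0.270671.
By total probability, P(X = 2) = 0.26·0.136367 + 0.51·0.072963 + 0.23·0.270671 = 0.134921.

0.135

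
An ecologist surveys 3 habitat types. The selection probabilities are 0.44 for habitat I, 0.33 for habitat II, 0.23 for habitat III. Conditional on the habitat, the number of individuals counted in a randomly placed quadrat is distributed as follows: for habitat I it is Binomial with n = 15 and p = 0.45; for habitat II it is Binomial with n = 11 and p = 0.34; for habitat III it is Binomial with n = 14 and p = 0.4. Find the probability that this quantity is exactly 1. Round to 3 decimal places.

0.022

Conditional on each habitat, P(X = 1): I: 0.00156452; II: 0.0586558; III: 0.00731399.
By total probability, P(X = 1) = 0.44·0.00156452 + 0.33·0.0586558 + 0.23·0.00731399 = 0.021727.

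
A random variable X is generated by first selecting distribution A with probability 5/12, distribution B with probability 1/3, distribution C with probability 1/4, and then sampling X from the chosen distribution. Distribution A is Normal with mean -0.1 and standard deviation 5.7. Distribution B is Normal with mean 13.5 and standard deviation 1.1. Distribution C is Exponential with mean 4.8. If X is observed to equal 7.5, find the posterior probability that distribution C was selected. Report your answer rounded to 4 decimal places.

Likelihoods f(7.5 | ·): A: 0.0287737; B: 1.25585e-07; C: 0.043669.
Posterior ∝ prior × likelihood. Numerator for C: 0.25·0.043669 = 0.0109173.
Normalizing constant: 0.416667·0.0287737 + 0.333333·1.25585e-07 + 0.25·0.043669 = 0.0229063.
P(C | observation) = 0.0109173 / 0.0229063 = 0.476604.

0.4766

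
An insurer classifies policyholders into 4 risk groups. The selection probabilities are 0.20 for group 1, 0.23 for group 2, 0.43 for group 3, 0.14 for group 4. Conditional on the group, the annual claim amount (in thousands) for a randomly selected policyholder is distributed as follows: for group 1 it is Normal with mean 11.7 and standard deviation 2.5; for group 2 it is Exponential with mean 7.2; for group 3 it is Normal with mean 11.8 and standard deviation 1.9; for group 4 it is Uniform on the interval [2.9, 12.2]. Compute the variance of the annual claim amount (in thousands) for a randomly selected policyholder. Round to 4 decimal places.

Per component, 1: μ=11.7, E[X²]=143.14; 2: μ=7.2, E[X²]=103.68; 3: μ=11.8, E[X²]=142.85; 4: μ=7.55, E[X²]=64.21.
E[X] = 0.2·11.7 + 0.23·7.2 + 0.43·11.8 + 0.14·7.55 = 10.127.
E[X²] = 0.2·143.14 + 0.23·103.68 + 0.43·142.85 + 0.14·64.21 = 122.889.
Var(X) = E[X²] − (E[X])² = 122.889 − 102.556 = 20.3332.

20.3332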